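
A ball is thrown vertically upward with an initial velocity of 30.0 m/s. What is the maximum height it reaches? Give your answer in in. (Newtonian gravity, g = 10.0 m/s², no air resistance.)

h_max = v₀² / (2g) = 30.0² / (2 × 10.0) = 900.0 / 20.0 = 45.0 m
h_max = 45.0 m / 0.0254 = 1772 in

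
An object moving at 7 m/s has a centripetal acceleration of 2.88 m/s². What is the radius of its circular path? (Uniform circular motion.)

r = v²/a_c = 7²/2.88 = 17.01 m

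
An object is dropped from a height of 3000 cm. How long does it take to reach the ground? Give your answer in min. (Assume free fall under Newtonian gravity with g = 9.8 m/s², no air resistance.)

h = 3000 cm × 0.01 = 30.0 m
t = √(2h/g) = √(2 × 30.0 / 9.8) = 2.47436 s
t = 2.47436 s / 60.0 = 0.04124 min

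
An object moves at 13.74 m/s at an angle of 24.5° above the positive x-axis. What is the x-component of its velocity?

vₓ = v cos(θ) = 13.74 × cos(24.5°) = 12.5 m/s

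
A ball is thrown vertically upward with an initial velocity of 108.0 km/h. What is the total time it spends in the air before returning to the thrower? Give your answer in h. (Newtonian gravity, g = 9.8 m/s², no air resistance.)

v₀ = 108.0 km/h × 0.2777777777777778 = 30.0 m/s
t_total = 2 × v₀ / g = 2 × 30.0 / 9.8 = 6.12245 s
t_total = 6.12245 s / 3600.0 = 0.001701 h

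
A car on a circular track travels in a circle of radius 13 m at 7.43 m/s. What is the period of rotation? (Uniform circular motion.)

T = 2πr/v = 2π×13/7.43 = 10.99 s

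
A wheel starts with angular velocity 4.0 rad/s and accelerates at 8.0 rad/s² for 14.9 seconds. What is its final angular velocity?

ω = ω₀ + αt = 4.0 + 8.0 × 14.9 = 123.2 rad/s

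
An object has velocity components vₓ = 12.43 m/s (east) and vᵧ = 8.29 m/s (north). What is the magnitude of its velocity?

|v| = √(vₓ² + vᵧ²) = √(12.43² + 8.29²) = √(223.229) = 14.94 m/s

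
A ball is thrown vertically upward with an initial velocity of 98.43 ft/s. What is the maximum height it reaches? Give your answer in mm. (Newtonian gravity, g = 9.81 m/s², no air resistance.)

v₀ = 98.43 ft/s × 0.3048 = 30.0015 m/s
h_max = v₀² / (2g) = 30.0015² / (2 × 9.81) = 900.09 / 19.62 = 45.8761 m
h_max = 45.8761 m / 0.001 = 45880 mm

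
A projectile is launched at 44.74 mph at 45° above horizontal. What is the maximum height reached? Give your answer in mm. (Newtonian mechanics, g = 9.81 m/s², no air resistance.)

v₀ = 44.74 mph × 0.44704 = 20.0006 m/s
H = v₀² × sin²(θ) / (2g) = 20.0006² × sin(45°)² / (2 × 9.81) = 400.024 × 0.5 / 19.62 = 10.1943 m
H = 10.1943 m / 0.001 = 10190 mm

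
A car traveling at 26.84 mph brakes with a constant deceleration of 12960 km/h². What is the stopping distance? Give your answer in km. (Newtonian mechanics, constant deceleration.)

v₀ = 26.84 mph × 0.44704 = 11.9986 m/s
a = 12960 km/h² × 7.716049382716049e-05 = 1.0 m/s²
d = v₀² / (2a) = 11.9986² / (2 × 1.0) = 143.966 / 2.0 = 71.983 m
d = 71.983 m / 1000.0 = 0.07198 km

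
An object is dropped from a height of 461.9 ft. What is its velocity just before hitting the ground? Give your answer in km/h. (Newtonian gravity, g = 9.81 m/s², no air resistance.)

h = 461.9 ft × 0.3048 = 140.787 m
v = √(2gh) = √(2 × 9.81 × 140.787) = 52.557 m/s
v = 52.557 m/s / 0.2777777777777778 = 189.2 km/h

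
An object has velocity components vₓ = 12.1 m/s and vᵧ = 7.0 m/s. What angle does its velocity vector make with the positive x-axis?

θ = arctan(vᵧ/vₓ) = arctan(7.0/12.1) = 30.05°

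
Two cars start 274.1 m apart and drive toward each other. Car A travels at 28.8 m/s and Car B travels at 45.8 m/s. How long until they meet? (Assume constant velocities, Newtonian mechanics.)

Combined speed: v_combined = 28.8 + 45.8 = 74.6 m/s
Time to meet: t = d/v_combined = 274.1/74.6 = 3.67 s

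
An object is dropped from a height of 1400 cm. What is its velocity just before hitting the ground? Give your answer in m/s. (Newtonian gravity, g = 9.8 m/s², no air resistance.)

h = 1400 cm × 0.01 = 14.0 m
v = √(2gh) = √(2 × 9.8 × 14.0) = 16.57 m/s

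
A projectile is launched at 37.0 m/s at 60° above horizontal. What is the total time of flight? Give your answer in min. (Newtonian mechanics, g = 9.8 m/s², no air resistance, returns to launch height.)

T = 2 × v₀ × sin(θ) / g = 2 × 37.0 × sin(60°) / 9.8 = 2 × 37.0 × 0.866025 / 9.8 = 6.53937 s
T = 6.53937 s / 60.0 = 0.109 min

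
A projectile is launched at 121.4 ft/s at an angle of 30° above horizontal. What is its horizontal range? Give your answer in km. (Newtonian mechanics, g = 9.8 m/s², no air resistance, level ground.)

v₀ = 121.4 ft/s × 0.3048 = 37.0027 m/s
R = v₀² × sin(2θ) / g = 37.0027² × sin(2 × 30°) / 9.8 = 1369.2 × 0.866025 / 9.8 = 120.996 m
R = 120.996 m / 1000.0 = 0.121 km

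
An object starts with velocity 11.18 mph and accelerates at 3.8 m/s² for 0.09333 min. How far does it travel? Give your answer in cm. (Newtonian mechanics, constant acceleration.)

v₀ = 11.18 mph × 0.44704 = 4.99791 m/s
t = 0.09333 min × 60.0 = 5.5998 s
d = v₀ × t + ½ × a × t² = 4.99791 × 5.5998 + 0.5 × 3.8 × 5.5998² = 87.567 m
d = 87.567 m / 0.01 = 8757 cm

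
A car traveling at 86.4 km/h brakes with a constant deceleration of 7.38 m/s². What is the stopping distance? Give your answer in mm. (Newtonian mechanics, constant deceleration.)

v₀ = 86.4 km/h × 0.2777777777777778 = 24.0 m/s
d = v₀² / (2a) = 24.0² / (2 × 7.38) = 576.0 / 14.76 = 39.0244 m
d = 39.0244 m / 0.001 = 39020 mm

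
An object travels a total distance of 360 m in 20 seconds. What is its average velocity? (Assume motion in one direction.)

v_avg = Δd / Δt = 360 / 20 = 18.0 m/s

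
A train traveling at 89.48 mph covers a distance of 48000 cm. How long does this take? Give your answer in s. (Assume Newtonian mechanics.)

d = 48000 cm × 0.01 = 480.0 m
v = 89.48 mph × 0.44704 = 40.0011 m/s
t = d / v = 480.0 / 40.0011 = 12.0 s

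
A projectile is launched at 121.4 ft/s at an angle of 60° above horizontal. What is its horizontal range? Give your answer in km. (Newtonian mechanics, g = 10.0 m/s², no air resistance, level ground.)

v₀ = 121.4 ft/s × 0.3048 = 37.0027 m/s
R = v₀² × sin(2θ) / g = 37.0027² × sin(2 × 60°) / 10.0 = 1369.2 × 0.866025 / 10.0 = 118.576 m
R = 118.576 m / 1000.0 = 0.1186 km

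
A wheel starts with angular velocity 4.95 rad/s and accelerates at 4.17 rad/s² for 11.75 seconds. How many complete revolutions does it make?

θ = ω₀t + ½αt² = 4.95×11.75 + ½×4.17×11.75² = 346.0228125 rad
Total revolutions = θ/(2π) = 346.0228125/(2π) = 55.07
Complete revolutions = ⌊55.07⌋ = 55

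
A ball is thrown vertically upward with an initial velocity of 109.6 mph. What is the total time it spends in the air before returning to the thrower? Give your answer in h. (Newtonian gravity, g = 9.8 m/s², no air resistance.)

v₀ = 109.6 mph × 0.44704 = 48.9956 m/s
t_total = 2 × v₀ / g = 2 × 48.9956 / 9.8 = 9.9991 s
t_total = 9.9991 s / 3600.0 = 0.002778 h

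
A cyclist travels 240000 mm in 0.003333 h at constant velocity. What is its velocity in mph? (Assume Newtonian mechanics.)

d = 240000 mm × 0.001 = 240.0 m
t = 0.003333 h × 3600.0 = 11.9988 s
v = d / t = 240.0 / 11.9988 = 20.002 m/s
v = 20.002 m/s / 0.44704 = 44.74 mph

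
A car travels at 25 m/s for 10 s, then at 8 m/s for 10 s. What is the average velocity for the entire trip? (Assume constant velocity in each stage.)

d₁ = v₁t₁ = 25 × 10 = 250 m
d₂ = v₂t₂ = 8 × 10 = 80 m
d_total = 330 m, t_total = 20 s
v_avg = d_total/t_total = 330/20 = 16.5 m/s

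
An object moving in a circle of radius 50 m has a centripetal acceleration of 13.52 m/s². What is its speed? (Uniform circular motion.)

v = √(a_c × r) = √(13.52 × 50) = 26.0 m/s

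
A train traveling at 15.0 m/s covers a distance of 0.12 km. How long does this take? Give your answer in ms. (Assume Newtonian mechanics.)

d = 0.12 km × 1000.0 = 120.0 m
t = d / v = 120.0 / 15.0 = 8.0 s
t = 8.0 s / 0.001 = 8000 ms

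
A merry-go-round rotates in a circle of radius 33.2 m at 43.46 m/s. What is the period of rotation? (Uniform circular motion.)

T = 2πr/v = 2π×33.2/43.46 = 4.8 s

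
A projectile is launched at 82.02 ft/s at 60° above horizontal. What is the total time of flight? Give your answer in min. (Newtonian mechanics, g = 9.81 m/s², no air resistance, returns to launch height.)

v₀ = 82.02 ft/s × 0.3048 = 24.9997 m/s
T = 2 × v₀ × sin(θ) / g = 2 × 24.9997 × sin(60°) / 9.81 = 2 × 24.9997 × 0.866025 / 9.81 = 4.41394 s
T = 4.41394 s / 60.0 = 0.07357 min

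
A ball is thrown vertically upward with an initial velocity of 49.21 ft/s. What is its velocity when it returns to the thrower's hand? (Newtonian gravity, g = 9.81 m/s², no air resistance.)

By conservation of energy (no air resistance), the ball returns to the throw height with the same speed as launch, but directed downward.
|v_ground| = v₀ = 49.21 ft/s
v_ground = 49.21 ft/s (downward)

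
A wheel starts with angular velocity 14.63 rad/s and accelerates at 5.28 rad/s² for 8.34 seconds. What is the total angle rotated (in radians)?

θ = ω₀t + ½αt² = 14.63×8.34 + ½×5.28×8.34² = 305.64 rad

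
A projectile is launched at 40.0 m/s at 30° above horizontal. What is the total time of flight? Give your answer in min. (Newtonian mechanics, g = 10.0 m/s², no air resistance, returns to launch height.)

T = 2 × v₀ × sin(θ) / g = 2 × 40.0 × sin(30°) / 10.0 = 2 × 40.0 × 0.5 / 10.0 = 4.0 s
T = 4.0 s / 60.0 = 0.06667 min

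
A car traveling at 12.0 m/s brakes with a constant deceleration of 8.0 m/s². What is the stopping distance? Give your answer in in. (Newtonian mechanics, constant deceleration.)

d = v₀² / (2a) = 12.0² / (2 × 8.0) = 144.0 / 16.0 = 9.0 m
d = 9.0 m / 0.0254 = 354.3 in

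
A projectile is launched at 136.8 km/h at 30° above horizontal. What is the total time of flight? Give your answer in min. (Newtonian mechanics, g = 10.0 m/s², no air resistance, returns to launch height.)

v₀ = 136.8 km/h × 0.2777777777777778 = 38.0 m/s
T = 2 × v₀ × sin(θ) / g = 2 × 38.0 × sin(30°) / 10.0 = 2 × 38.0 × 0.5 / 10.0 = 3.8 s
T = 3.8 s / 60.0 = 0.06333 min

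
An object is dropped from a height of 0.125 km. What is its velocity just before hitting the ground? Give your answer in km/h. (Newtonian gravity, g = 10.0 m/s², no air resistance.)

h = 0.125 km × 1000.0 = 125.0 m
v = √(2gh) = √(2 × 10.0 × 125.0) = 50.0 m/s
v = 50.0 m/s / 0.2777777777777778 = 180.0 km/h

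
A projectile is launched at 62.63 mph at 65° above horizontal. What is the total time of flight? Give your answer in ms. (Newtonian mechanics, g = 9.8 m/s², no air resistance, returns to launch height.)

v₀ = 62.63 mph × 0.44704 = 27.9981 m/s
T = 2 × v₀ × sin(θ) / g = 2 × 27.9981 × sin(65°) / 9.8 = 2 × 27.9981 × 0.906308 / 9.8 = 5.17855 s
T = 5.17855 s / 0.001 = 5179 ms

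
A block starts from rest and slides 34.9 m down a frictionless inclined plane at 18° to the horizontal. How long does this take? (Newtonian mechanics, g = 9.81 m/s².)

a = g sin(θ) = 9.81 × sin(18°) = 3.0315 m/s²
t = √(2d/a) = √(2 × 34.9 / 3.0315) = 4.8 s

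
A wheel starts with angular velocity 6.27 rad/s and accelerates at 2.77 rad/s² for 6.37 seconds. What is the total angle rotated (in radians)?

θ = ω₀t + ½αt² = 6.27×6.37 + ½×2.77×6.37² = 96.14 rad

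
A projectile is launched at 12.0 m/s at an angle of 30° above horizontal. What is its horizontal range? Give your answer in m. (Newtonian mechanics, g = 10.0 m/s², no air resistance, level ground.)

R = v₀² × sin(2θ) / g = 12.0² × sin(2 × 30°) / 10.0 = 144.0 × 0.866025 / 10.0 = 12.47 m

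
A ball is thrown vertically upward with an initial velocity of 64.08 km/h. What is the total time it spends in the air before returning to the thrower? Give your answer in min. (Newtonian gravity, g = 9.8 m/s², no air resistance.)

v₀ = 64.08 km/h × 0.2777777777777778 = 17.8 m/s
t_total = 2 × v₀ / g = 2 × 17.8 / 9.8 = 3.63265 s
t_total = 3.63265 s / 60.0 = 0.06054 min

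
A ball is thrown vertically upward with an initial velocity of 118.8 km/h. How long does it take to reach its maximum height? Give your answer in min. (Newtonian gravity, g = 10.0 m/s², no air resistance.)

v₀ = 118.8 km/h × 0.2777777777777778 = 33.0 m/s
t_up = v₀ / g = 33.0 / 10.0 = 3.3 s
t_up = 3.3 s / 60.0 = 0.055 min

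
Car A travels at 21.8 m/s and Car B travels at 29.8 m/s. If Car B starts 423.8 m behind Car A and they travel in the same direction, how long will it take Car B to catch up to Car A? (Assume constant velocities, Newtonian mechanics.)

Relative speed: v_rel = 29.8 - 21.8 = 8.0 m/s
Time to catch: t = d₀/v_rel = 423.8/8.0 = 52.98 s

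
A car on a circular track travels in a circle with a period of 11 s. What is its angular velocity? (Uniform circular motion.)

ω = 2π/T = 2π/11 = 0.5712 rad/s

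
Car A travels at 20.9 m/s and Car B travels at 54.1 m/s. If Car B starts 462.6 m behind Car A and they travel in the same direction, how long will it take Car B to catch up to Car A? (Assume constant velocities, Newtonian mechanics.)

Relative speed: v_rel = 54.1 - 20.9 = 33.2 m/s
Time to catch: t = d₀/v_rel = 462.6/33.2 = 13.93 s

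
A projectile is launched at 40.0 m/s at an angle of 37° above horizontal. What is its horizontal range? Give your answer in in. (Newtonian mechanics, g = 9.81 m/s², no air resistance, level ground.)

R = v₀² × sin(2θ) / g = 40.0² × sin(2 × 37°) / 9.81 = 1600.0 × 0.961262 / 9.81 = 156.781 m
R = 156.781 m / 0.0254 = 6172 in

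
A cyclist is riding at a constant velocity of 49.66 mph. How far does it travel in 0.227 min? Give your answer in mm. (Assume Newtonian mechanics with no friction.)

v = 49.66 mph × 0.44704 = 22.2 m/s
t = 0.227 min × 60.0 = 13.62 s
d = v × t = 22.2 × 13.62 = 302.364 m
d = 302.364 m / 0.001 = 302400 mm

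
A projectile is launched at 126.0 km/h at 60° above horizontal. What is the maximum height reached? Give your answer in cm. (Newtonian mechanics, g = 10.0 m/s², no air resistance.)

v₀ = 126.0 km/h × 0.2777777777777778 = 35.0 m/s
H = v₀² × sin²(θ) / (2g) = 35.0² × sin(60°)² / (2 × 10.0) = 1225.0 × 0.75 / 20.0 = 45.9375 m
H = 45.9375 m / 0.01 = 4594 cm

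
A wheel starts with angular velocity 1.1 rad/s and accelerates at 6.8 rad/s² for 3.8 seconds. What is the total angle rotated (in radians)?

θ = ω₀t + ½αt² = 1.1×3.8 + ½×6.8×3.8² = 53.28 rad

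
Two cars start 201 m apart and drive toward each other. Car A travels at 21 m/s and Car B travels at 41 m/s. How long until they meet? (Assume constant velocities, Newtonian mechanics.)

Combined speed: v_combined = 21 + 41 = 62 m/s
Time to meet: t = d/v_combined = 201/62 = 3.24 s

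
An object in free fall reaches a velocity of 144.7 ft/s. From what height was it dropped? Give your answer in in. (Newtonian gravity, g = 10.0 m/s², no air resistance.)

v = 144.7 ft/s × 0.3048 = 44.1046 m/s
h = v² / (2g) = 44.1046² / (2 × 10.0) = 97.2608 m
h = 97.2608 m / 0.0254 = 3829 in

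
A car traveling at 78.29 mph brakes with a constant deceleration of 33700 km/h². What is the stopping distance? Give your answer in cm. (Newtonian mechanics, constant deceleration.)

v₀ = 78.29 mph × 0.44704 = 34.9988 m/s
a = 33700 km/h² × 7.716049382716049e-05 = 2.60031 m/s²
d = v₀² / (2a) = 34.9988² / (2 × 2.60031) = 1224.92 / 5.20062 = 235.533 m
d = 235.533 m / 0.01 = 23550 cm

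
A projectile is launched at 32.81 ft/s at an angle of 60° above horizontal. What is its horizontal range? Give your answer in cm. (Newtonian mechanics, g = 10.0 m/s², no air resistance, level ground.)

v₀ = 32.81 ft/s × 0.3048 = 10.0005 m/s
R = v₀² × sin(2θ) / g = 10.0005² × sin(2 × 60°) / 10.0 = 100.01 × 0.866025 / 10.0 = 8.66112 m
R = 8.66112 m / 0.01 = 866.1 cm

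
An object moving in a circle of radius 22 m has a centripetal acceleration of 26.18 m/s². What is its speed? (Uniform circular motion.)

v = √(a_c × r) = √(26.18 × 22) = 24.0 m/s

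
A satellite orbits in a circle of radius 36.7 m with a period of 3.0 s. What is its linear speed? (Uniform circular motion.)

v = 2πr/T = 2π×36.7/3.0 = 76.86 m/s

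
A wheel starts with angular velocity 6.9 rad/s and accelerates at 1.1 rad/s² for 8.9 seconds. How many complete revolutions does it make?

θ = ω₀t + ½αt² = 6.9×8.9 + ½×1.1×8.9² = 104.9755 rad
Total revolutions = θ/(2π) = 104.9755/(2π) = 16.71
Complete revolutions = ⌊16.71⌋ = 16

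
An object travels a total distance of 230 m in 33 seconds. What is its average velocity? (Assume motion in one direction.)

v_avg = Δd / Δt = 230 / 33 = 6.97 m/s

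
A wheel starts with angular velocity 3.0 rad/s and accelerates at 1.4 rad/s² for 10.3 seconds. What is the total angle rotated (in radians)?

θ = ω₀t + ½αt² = 3.0×10.3 + ½×1.4×10.3² = 105.16 rad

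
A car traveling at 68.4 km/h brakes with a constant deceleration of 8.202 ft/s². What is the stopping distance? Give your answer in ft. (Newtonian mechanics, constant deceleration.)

v₀ = 68.4 km/h × 0.2777777777777778 = 19.0 m/s
a = 8.202 ft/s² × 0.3048 = 2.49997 m/s²
d = v₀² / (2a) = 19.0² / (2 × 2.49997) = 361.0 / 4.99994 = 72.2009 m
d = 72.2009 m / 0.3048 = 236.9 ft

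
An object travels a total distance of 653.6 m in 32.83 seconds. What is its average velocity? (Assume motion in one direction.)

v_avg = Δd / Δt = 653.6 / 32.83 = 19.91 m/s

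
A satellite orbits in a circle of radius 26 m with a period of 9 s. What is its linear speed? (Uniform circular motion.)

v = 2πr/T = 2π×26/9 = 18.15 m/s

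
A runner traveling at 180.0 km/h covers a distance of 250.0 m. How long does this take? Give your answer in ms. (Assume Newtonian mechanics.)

v = 180.0 km/h × 0.2777777777777778 = 50.0 m/s
t = d / v = 250.0 / 50.0 = 5.0 s
t = 5.0 s / 0.001 = 5000 ms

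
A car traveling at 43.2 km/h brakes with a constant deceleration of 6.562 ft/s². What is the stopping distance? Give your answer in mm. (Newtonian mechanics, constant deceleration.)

v₀ = 43.2 km/h × 0.2777777777777778 = 12.0 m/s
a = 6.562 ft/s² × 0.3048 = 2.0001 m/s²
d = v₀² / (2a) = 12.0² / (2 × 2.0001) = 144.0 / 4.0002 = 35.9982 m
d = 35.9982 m / 0.001 = 36000 mm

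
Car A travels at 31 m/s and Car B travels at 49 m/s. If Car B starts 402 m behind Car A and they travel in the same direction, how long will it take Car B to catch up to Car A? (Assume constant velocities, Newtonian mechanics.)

Relative speed: v_rel = 49 - 31 = 18 m/s
Time to catch: t = d₀/v_rel = 402/18 = 22.33 s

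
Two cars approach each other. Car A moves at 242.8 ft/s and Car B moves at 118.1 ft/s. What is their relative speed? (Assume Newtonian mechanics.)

v_rel = v_A + v_B = 242.8 + 118.1 = 360.9 ft/s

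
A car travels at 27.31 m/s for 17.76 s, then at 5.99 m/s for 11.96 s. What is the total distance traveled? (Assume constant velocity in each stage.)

d₁ = v₁t₁ = 27.31 × 17.76 = 485.0256 m
d₂ = v₂t₂ = 5.99 × 11.96 = 71.6404 m
d_total = 485.0256 + 71.6404 = 556.67 m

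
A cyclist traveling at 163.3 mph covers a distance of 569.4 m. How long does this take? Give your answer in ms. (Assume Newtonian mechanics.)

v = 163.3 mph × 0.44704 = 73.0016 m/s
t = d / v = 569.4 / 73.0016 = 7.79983 s
t = 7.79983 s / 0.001 = 7800 ms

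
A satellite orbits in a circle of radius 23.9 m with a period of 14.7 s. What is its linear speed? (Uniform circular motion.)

v = 2πr/T = 2π×23.9/14.7 = 10.22 m/s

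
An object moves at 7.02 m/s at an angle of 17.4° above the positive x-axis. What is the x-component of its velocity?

vₓ = v cos(θ) = 7.02 × cos(17.4°) = 6.7 m/s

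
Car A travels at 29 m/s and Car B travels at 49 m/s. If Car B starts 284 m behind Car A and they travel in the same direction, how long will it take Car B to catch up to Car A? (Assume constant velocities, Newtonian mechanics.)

Relative speed: v_rel = 49 - 29 = 20 m/s
Time to catch: t = d₀/v_rel = 284/20 = 14.2 s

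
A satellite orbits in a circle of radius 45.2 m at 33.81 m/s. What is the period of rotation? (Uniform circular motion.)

T = 2πr/v = 2π×45.2/33.81 = 8.4 s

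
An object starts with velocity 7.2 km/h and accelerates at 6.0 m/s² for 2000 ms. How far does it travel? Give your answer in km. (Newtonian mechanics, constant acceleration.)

v₀ = 7.2 km/h × 0.2777777777777778 = 2.0 m/s
t = 2000 ms × 0.001 = 2.0 s
d = v₀ × t + ½ × a × t² = 2.0 × 2.0 + 0.5 × 6.0 × 2.0² = 16.0 m
d = 16.0 m / 1000.0 = 0.016 km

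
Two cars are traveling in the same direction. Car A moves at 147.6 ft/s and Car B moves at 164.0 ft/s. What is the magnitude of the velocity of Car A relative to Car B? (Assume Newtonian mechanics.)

v_rel = |v_A - v_B| = |147.6 - 164.0| = 16.4 ft/s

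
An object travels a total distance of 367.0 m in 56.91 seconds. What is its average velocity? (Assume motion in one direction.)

v_avg = Δd / Δt = 367.0 / 56.91 = 6.45 m/s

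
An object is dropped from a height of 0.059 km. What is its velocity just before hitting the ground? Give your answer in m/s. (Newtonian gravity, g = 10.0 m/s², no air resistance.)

h = 0.059 km × 1000.0 = 59.0 m
v = √(2gh) = √(2 × 10.0 × 59.0) = 34.35 m/s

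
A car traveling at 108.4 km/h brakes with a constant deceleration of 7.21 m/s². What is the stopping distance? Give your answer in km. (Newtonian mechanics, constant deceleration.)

v₀ = 108.4 km/h × 0.2777777777777778 = 30.1111 m/s
d = v₀² / (2a) = 30.1111² / (2 × 7.21) = 906.678 / 14.42 = 62.8764 m
d = 62.8764 m / 1000.0 = 0.06288 km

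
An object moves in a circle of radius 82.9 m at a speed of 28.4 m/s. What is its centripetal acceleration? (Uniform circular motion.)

a_c = v²/r = 28.4²/82.9 = 806.56/82.9 = 9.73 m/s²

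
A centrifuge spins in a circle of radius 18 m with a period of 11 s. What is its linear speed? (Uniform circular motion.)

v = 2πr/T = 2π×18/11 = 10.28 m/s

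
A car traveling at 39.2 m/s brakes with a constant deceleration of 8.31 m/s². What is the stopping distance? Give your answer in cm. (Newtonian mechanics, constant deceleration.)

d = v₀² / (2a) = 39.2² / (2 × 8.31) = 1536.64 / 16.62 = 92.4573 m
d = 92.4573 m / 0.01 = 9246 cm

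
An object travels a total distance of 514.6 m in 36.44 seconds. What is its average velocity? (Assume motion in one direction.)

v_avg = Δd / Δt = 514.6 / 36.44 = 14.12 m/s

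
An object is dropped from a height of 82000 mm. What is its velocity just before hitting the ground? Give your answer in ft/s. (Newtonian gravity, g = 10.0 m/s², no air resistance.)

h = 82000 mm × 0.001 = 82.0 m
v = √(2gh) = √(2 × 10.0 × 82.0) = 40.4969 m/s
v = 40.4969 m/s / 0.3048 = 132.9 ft/s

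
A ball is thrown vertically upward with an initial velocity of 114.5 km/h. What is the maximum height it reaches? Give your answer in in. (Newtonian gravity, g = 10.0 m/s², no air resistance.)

v₀ = 114.5 km/h × 0.2777777777777778 = 31.8056 m/s
h_max = v₀² / (2g) = 31.8056² / (2 × 10.0) = 1011.6 / 20.0 = 50.58 m
h_max = 50.58 m / 0.0254 = 1991 in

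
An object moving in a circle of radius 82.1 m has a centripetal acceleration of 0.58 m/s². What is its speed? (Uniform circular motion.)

v = √(a_c × r) = √(0.58 × 82.1) = 6.9 m/s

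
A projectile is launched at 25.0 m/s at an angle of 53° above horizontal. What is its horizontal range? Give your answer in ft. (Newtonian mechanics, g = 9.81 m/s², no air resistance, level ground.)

R = v₀² × sin(2θ) / g = 25.0² × sin(2 × 53°) / 9.81 = 625.0 × 0.961262 / 9.81 = 61.2425 m
R = 61.2425 m / 0.3048 = 200.9 ft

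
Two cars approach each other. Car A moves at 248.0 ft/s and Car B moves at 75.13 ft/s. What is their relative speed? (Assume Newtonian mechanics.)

v_rel = v_A + v_B = 248.0 + 75.13 = 323.13 ft/s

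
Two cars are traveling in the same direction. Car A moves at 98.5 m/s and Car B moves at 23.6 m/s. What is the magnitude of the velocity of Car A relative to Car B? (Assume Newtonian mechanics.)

v_rel = |v_A - v_B| = |98.5 - 23.6| = 74.9 m/s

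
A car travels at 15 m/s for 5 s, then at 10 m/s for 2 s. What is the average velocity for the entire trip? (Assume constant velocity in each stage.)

d₁ = v₁t₁ = 15 × 5 = 75 m
d₂ = v₂t₂ = 10 × 2 = 20 m
d_total = 95 m, t_total = 7 s
v_avg = d_total/t_total = 95/7 = 13.57 m/s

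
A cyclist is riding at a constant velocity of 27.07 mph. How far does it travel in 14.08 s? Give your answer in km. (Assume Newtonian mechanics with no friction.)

v = 27.07 mph × 0.44704 = 12.1014 m/s
d = v × t = 12.1014 × 14.08 = 170.388 m
d = 170.388 m / 1000.0 = 0.1704 km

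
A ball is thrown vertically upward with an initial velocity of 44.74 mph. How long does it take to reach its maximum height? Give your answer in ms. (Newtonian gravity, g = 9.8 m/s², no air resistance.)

v₀ = 44.74 mph × 0.44704 = 20.0006 m/s
t_up = v₀ / g = 20.0006 / 9.8 = 2.04088 s
t_up = 2.04088 s / 0.001 = 2041 ms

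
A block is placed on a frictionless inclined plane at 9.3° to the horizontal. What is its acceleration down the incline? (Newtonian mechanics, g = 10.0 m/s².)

a = g sin(θ) = 10.0 × sin(9.3°) = 10.0 × 0.1616 = 1.62 m/s²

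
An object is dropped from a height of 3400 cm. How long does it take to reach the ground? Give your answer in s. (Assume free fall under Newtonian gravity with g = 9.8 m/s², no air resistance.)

h = 3400 cm × 0.01 = 34.0 m
t = √(2h/g) = √(2 × 34.0 / 9.8) = 2.634 s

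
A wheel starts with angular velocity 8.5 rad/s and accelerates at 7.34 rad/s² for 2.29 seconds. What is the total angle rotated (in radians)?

θ = ω₀t + ½αt² = 8.5×2.29 + ½×7.34×2.29² = 38.71 rad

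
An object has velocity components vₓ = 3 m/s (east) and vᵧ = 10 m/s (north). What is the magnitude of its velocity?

|v| = √(vₓ² + vᵧ²) = √(3² + 10²) = √(109) = 10.44 m/s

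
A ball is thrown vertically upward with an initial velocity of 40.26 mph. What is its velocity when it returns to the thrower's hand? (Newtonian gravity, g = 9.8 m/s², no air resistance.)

By conservation of energy (no air resistance), the ball returns to the throw height with the same speed as launch, but directed downward.
|v_ground| = v₀ = 40.26 mph
v_ground = 40.26 mph (downward)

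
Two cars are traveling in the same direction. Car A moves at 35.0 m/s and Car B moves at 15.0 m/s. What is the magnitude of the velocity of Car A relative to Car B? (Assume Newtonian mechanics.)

v_rel = |v_A - v_B| = |35.0 - 15.0| = 20.0 m/s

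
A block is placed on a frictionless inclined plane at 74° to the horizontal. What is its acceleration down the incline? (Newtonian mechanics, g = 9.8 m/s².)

a = g sin(θ) = 9.8 × sin(74°) = 9.8 × 0.9613 = 9.42 m/s²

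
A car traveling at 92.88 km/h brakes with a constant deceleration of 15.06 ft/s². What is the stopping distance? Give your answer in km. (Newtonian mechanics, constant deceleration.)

v₀ = 92.88 km/h × 0.2777777777777778 = 25.8 m/s
a = 15.06 ft/s² × 0.3048 = 4.59029 m/s²
d = v₀² / (2a) = 25.8² / (2 × 4.59029) = 665.64 / 9.18058 = 72.5052 m
d = 72.5052 m / 1000.0 = 0.07251 km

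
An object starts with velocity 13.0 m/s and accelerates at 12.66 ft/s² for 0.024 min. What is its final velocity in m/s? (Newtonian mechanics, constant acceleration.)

a = 12.66 ft/s² × 0.3048 = 3.85877 m/s²
t = 0.024 min × 60.0 = 1.44 s
v = v₀ + a × t = 13.0 + 3.85877 × 1.44 = 18.56 m/s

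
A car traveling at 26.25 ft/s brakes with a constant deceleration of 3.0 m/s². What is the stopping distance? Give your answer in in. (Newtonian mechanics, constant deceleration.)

v₀ = 26.25 ft/s × 0.3048 = 8.001 m/s
d = v₀² / (2a) = 8.001² / (2 × 3.0) = 64.016 / 6.0 = 10.6693 m
d = 10.6693 m / 0.0254 = 420.1 in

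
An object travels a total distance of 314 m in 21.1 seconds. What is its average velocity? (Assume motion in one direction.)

v_avg = Δd / Δt = 314 / 21.1 = 14.88 m/s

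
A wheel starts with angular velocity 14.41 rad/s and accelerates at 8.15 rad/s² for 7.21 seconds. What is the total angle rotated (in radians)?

θ = ω₀t + ½αt² = 14.41×7.21 + ½×8.15×7.21² = 315.73 rad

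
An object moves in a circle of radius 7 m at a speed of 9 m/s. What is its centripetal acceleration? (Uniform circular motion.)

a_c = v²/r = 9²/7 = 81/7 = 11.57 m/s²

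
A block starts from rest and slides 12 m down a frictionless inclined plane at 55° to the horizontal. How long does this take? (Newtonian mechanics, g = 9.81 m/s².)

a = g sin(θ) = 9.81 × sin(55°) = 8.0359 m/s²
t = √(2d/a) = √(2 × 12 / 8.0359) = 1.73 s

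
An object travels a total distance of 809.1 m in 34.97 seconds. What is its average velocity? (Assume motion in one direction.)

v_avg = Δd / Δt = 809.1 / 34.97 = 23.14 m/s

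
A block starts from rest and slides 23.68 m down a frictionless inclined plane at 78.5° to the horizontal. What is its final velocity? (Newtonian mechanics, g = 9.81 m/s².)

a = g sin(θ) = 9.81 × sin(78.5°) = 9.6131 m/s²
v = √(2ad) = √(2 × 9.6131 × 23.68) = 21.34 m/s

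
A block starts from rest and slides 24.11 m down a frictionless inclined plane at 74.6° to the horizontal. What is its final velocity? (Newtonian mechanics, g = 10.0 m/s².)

a = g sin(θ) = 10.0 × sin(74.6°) = 9.641 m/s²
v = √(2ad) = √(2 × 9.641 × 24.11) = 21.56 m/s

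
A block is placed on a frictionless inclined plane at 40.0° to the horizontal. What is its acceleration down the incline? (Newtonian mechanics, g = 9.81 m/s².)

a = g sin(θ) = 9.81 × sin(40.0°) = 9.81 × 0.6428 = 6.31 m/s²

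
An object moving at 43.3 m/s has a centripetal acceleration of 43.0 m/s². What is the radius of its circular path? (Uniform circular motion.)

r = v²/a_c = 43.3²/43.0 = 43.6 m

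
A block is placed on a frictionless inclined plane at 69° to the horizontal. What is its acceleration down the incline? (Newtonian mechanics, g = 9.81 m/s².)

a = g sin(θ) = 9.81 × sin(69°) = 9.81 × 0.9336 = 9.16 m/s²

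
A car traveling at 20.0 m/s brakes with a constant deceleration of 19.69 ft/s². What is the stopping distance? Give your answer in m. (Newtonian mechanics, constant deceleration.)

a = 19.69 ft/s² × 0.3048 = 6.001512 m/s²
d = v₀² / (2a) = 20.0² / (2 × 6.001512) = 400.0 / 12.00302 = 33.32 m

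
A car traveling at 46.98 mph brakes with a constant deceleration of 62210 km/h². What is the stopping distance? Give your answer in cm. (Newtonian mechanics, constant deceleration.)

v₀ = 46.98 mph × 0.44704 = 21.0019 m/s
a = 62210 km/h² × 7.716049382716049e-05 = 4.80015 m/s²
d = v₀² / (2a) = 21.0019² / (2 × 4.80015) = 441.08 / 9.6003 = 45.9444 m
d = 45.9444 m / 0.01 = 4594 cm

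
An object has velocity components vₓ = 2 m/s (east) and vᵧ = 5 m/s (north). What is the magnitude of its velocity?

|v| = √(vₓ² + vᵧ²) = √(2² + 5²) = √(29) = 5.39 m/s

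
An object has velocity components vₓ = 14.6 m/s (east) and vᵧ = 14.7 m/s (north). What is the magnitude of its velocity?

|v| = √(vₓ² + vᵧ²) = √(14.6² + 14.7²) = √(429.25) = 20.72 m/s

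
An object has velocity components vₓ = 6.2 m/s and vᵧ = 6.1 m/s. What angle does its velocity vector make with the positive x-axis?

θ = arctan(vᵧ/vₓ) = arctan(6.1/6.2) = 44.53°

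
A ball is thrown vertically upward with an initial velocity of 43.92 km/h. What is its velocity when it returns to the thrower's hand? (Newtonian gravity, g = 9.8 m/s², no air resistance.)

By conservation of energy (no air resistance), the ball returns to the throw height with the same speed as launch, but directed downward.
|v_ground| = v₀ = 43.92 km/h
v_ground = 43.92 km/h (downward)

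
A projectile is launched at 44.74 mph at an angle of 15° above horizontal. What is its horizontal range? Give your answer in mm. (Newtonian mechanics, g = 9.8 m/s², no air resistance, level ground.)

v₀ = 44.74 mph × 0.44704 = 20.0006 m/s
R = v₀² × sin(2θ) / g = 20.0006² × sin(2 × 15°) / 9.8 = 400.024 × 0.5 / 9.8 = 20.4094 m
R = 20.4094 m / 0.001 = 20410 mm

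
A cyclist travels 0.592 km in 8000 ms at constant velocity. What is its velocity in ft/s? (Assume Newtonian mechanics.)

d = 0.592 km × 1000.0 = 592.0 m
t = 8000 ms × 0.001 = 8.0 s
v = d / t = 592.0 / 8.0 = 74.0 m/s
v = 74.0 m/s / 0.3048 = 242.8 ft/s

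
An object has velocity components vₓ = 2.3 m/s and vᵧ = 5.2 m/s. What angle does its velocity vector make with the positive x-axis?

θ = arctan(vᵧ/vₓ) = arctan(5.2/2.3) = 66.14°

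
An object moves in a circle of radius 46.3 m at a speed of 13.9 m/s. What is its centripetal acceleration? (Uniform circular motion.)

a_c = v²/r = 13.9²/46.3 = 193.21/46.3 = 4.17 m/s²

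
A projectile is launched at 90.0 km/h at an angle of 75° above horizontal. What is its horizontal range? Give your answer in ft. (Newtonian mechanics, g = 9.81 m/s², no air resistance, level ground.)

v₀ = 90.0 km/h × 0.2777777777777778 = 25.0 m/s
R = v₀² × sin(2θ) / g = 25.0² × sin(2 × 75°) / 9.81 = 625.0 × 0.5 / 9.81 = 31.8552 m
R = 31.8552 m / 0.3048 = 104.5 ft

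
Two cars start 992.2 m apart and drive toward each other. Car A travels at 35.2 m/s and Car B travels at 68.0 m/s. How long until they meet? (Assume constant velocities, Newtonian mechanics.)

Combined speed: v_combined = 35.2 + 68.0 = 103.2 m/s
Time to meet: t = d/v_combined = 992.2/103.2 = 9.61 s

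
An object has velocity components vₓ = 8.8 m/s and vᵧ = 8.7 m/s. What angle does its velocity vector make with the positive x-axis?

θ = arctan(vᵧ/vₓ) = arctan(8.7/8.8) = 44.67°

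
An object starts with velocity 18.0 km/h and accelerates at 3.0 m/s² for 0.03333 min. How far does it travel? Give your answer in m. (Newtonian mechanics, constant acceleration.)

v₀ = 18.0 km/h × 0.2777777777777778 = 5.0 m/s
t = 0.03333 min × 60.0 = 1.9998 s
d = v₀ × t + ½ × a × t² = 5.0 × 1.9998 + 0.5 × 3.0 × 1.9998² = 16.0 m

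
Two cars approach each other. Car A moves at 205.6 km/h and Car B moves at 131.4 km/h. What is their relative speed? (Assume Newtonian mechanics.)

v_rel = v_A + v_B = 205.6 + 131.4 = 337.0 km/h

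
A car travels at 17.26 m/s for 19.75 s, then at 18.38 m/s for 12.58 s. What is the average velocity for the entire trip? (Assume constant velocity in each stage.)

d₁ = v₁t₁ = 17.26 × 19.75 = 340.885 m
d₂ = v₂t₂ = 18.38 × 12.58 = 231.2204 m
d_total = 572.1054 m, t_total = 32.33 s
v_avg = d_total/t_total = 572.1054/32.33 = 17.7 m/s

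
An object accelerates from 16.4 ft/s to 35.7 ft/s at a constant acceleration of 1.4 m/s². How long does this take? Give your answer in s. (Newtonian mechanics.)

v₀ = 16.4 ft/s × 0.3048 = 4.99872 m/s
v = 35.7 ft/s × 0.3048 = 10.8814 m/s
t = (v - v₀) / a = (10.8814 - 4.99872) / 1.4 = 4.202 s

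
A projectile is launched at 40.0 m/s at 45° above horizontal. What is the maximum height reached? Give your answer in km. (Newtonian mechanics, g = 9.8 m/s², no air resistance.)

H = v₀² × sin²(θ) / (2g) = 40.0² × sin(45°)² / (2 × 9.8) = 1600.0 × 0.5 / 19.6 = 40.8163 m
H = 40.8163 m / 1000.0 = 0.04082 km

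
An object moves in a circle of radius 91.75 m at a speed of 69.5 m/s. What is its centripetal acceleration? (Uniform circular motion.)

a_c = v²/r = 69.5²/91.75 = 4830.25/91.75 = 52.65 m/s²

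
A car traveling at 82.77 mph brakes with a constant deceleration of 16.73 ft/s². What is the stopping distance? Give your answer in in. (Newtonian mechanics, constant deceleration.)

v₀ = 82.77 mph × 0.44704 = 37.0015 m/s
a = 16.73 ft/s² × 0.3048 = 5.0993 m/s²
d = v₀² / (2a) = 37.0015² / (2 × 5.0993) = 1369.11 / 10.1986 = 134.245 m
d = 134.245 m / 0.0254 = 5285 in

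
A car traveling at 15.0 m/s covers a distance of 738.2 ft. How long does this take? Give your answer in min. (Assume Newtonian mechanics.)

d = 738.2 ft × 0.3048 = 225.003 m
t = d / v = 225.003 / 15.0 = 15.0002 s
t = 15.0002 s / 60.0 = 0.25 min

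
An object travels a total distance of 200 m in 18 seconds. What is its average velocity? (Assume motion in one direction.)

v_avg = Δd / Δt = 200 / 18 = 11.11 m/s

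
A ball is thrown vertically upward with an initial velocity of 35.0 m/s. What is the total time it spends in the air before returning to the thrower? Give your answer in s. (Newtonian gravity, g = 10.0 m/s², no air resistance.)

t_total = 2 × v₀ / g = 2 × 35.0 / 10.0 = 7.0 s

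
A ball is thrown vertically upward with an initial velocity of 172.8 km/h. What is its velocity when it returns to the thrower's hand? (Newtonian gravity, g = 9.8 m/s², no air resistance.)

By conservation of energy (no air resistance), the ball returns to the throw height with the same speed as launch, but directed downward.
|v_ground| = v₀ = 172.8 km/h
v_ground = 172.8 km/h (downward)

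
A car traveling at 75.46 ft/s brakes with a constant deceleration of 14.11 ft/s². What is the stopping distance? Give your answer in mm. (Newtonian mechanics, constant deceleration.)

v₀ = 75.46 ft/s × 0.3048 = 23.0002 m/s
a = 14.11 ft/s² × 0.3048 = 4.30073 m/s²
d = v₀² / (2a) = 23.0002² / (2 × 4.30073) = 529.009 / 8.60146 = 61.5022 m
d = 61.5022 m / 0.001 = 61500 mm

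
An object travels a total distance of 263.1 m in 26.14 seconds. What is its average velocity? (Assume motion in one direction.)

v_avg = Δd / Δt = 263.1 / 26.14 = 10.07 m/s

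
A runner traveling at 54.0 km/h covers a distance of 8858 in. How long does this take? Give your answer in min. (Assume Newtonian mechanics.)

d = 8858 in × 0.0254 = 224.993 m
v = 54.0 km/h × 0.2777777777777778 = 15.0 m/s
t = d / v = 224.993 / 15.0 = 14.9995 s
t = 14.9995 s / 60.0 = 0.25 min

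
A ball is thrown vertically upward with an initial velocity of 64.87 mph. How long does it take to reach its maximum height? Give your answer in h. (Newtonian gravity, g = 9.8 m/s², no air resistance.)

v₀ = 64.87 mph × 0.44704 = 28.9995 m/s
t_up = v₀ / g = 28.9995 / 9.8 = 2.95913 s
t_up = 2.95913 s / 3600.0 = 0.000822 h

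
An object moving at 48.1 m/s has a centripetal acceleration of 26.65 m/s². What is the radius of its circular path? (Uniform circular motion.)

r = v²/a_c = 48.1²/26.65 = 86.81 m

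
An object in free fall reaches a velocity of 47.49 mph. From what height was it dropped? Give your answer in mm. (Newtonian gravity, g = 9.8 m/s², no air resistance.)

v = 47.49 mph × 0.44704 = 21.2299 m/s
h = v² / (2g) = 21.2299² / (2 × 9.8) = 22.9953 m
h = 22.9953 m / 0.001 = 23000 mm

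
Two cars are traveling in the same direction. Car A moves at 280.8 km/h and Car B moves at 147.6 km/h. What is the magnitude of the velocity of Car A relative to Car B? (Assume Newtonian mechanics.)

v_rel = |v_A - v_B| = |280.8 - 147.6| = 133.2 km/h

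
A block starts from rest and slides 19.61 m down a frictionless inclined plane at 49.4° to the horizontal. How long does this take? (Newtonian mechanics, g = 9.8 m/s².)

a = g sin(θ) = 9.8 × sin(49.4°) = 7.4409 m/s²
t = √(2d/a) = √(2 × 19.61 / 7.4409) = 2.3 s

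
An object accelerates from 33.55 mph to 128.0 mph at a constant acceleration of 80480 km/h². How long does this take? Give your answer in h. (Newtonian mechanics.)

v₀ = 33.55 mph × 0.44704 = 14.9982 m/s
v = 128.0 mph × 0.44704 = 57.2211 m/s
a = 80480 km/h² × 7.716049382716049e-05 = 6.20988 m/s²
t = (v - v₀) / a = (57.2211 - 14.9982) / 6.20988 = 6.79931 s
t = 6.79931 s / 3600.0 = 0.001889 h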